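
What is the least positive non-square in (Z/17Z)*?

(2/17) = +1, so 2 is a residue.
(3/17) = −1, so 3 is the smallest positive non-residue mod 17.

3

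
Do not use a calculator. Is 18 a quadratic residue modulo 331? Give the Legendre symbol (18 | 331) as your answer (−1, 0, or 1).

-1

Pull out 2: since 331 ≡ 3 (mod 8), (2/331) = -1.
Reciprocity: 9 ≡ 1 and 331 ≡ 3 (mod 4), so (9/331) = +(331/9).
Reduce top mod 9: now compute (7/9).
Reciprocity: 7 ≡ 3 and 9 ≡ 1 (mod 4), so (7/9) = +(9/7).
Reduce top mod 7: now compute (2/7).
Pull out 2: since 7 ≡ 7 (mod 8), (2/7) = +1.
Reached (1/7) = 1. Collecting the sign flips along the way, the symbol is -1.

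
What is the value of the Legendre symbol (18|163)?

-1

Pull out 2: since 163 ≡ 3 (mod 8), (2/163) = -1.
Reciprocity: 9 ≡ 1 and 163 ≡ 3 (mod 4), so (9/163) = +(163/9).
Reduce top mod 9: now compute (1/9).
Reached (1/9) = 1. Collecting the sign flips along the way, the symbol is -1.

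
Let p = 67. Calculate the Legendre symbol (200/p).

First reduce: 200 ≡ 66 (mod 67).
Pull out 2: since 67 ≡ 3 (mod 8), (2/67) = -1.
Reciprocity: 33 ≡ 1 and 67 ≡ 3 (mod 4), so (33/67) = +(67/33).
Reduce top mod 33: now compute (1/33).
Reached (1/33) = 1. Collecting the sign flips along the way, the symbol is -1.

-1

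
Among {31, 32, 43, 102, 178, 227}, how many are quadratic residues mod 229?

2

(31/229) = -1 → non-residue.
(32/229) = -1 → non-residue.
(43/229) = +1 → QR.
(102/229) = -1 → non-residue.
(178/229) = +1 → QR.
(227/229) = -1 → non-residue.
Total quadratic residues among the 6: 2.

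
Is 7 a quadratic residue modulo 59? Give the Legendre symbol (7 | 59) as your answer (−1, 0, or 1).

Reciprocity: 7 ≡ 3 and 59 ≡ 3 (mod 4), so (7/59) = −(59/7).
Reduce top mod 7: now compute (3/7).
Reciprocity: 3 ≡ 3 and 7 ≡ 3 (mod 4), so (3/7) = −(7/3).
Reduce top mod 3: now compute (1/3).
Reached (1/3) = 1. Collecting the sign flips along the way, the symbol is +1.

1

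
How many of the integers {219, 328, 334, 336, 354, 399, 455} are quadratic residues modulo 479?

3

(219/479) = +1 → QR.
(328/479) = -1 → non-residue.
(334/479) = +1 → QR.
(336/479) = +1 → QR.
(354/479) = -1 → non-residue.
(399/479) = -1 → non-residue.
(455/479) = -1 → non-residue.
Total quadratic residues among the 7: 3.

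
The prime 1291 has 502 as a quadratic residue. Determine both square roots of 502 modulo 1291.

445, 846

Since 1291 ≡ 3 (mod 4), a square root of 502 is 502^((1291+1)/4) = 502^323 mod 1291.
Repeated squaring: 502^2≡259, 502^4≡1240, 502^8≡19, 502^16≡361, 502^32≡1221, 502^64≡1027, 502^128≡1273, 502^256≡324 (mod 1291).
502^323 = 502^(256+64+2+1) ≡ 445 (mod 1291).
Check: 445² = 198025 ≡ 502 (mod 1291). The two roots are 445 and 846.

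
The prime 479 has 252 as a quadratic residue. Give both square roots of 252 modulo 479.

Since 479 ≡ 3 (mod 4), a square root of 252 is 252^((479+1)/4) = 252^120 mod 479.
Repeated squaring: 252^2≡276, 252^4≡15, 252^8≡225, 252^16≡330, 252^32≡167, 252^64≡107 (mod 479).
252^120 = 252^(64+32+16+8) ≡ 251 (mod 479).
Check: 251² = 63001 ≡ 252 (mod 479). The two roots are 228 and 251.

228, 251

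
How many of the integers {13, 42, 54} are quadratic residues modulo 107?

(13/107) = +1 → QR.
(42/107) = +1 → QR.
(54/107) = -1 → non-residue.
Total quadratic residues among the 3: 2.

2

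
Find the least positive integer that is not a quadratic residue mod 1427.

(2/1427) = −1, so 2 is the smallest positive non-residue mod 1427.

2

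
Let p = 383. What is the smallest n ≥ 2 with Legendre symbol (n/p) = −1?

5

(2/383) = +1, so 2 is a residue.
(3/383) = +1, so 3 is a residue.
(4/383) = +1, so 4 is a residue.
(5/383) = −1, so 5 is the smallest positive non-residue mod 383.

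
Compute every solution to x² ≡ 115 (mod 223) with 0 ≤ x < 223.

28, 195

Since 223 ≡ 3 (mod 4), a square root of 115 is 115^((223+1)/4) = 115^56 mod 223.
Repeated squaring: 115^2≡68, 115^4≡164, 115^8≡136, 115^16≡210, 115^32≡169 (mod 223).
115^56 = 115^(32+16+8) ≡ 28 (mod 223).
Check: 28² = 784 ≡ 115 (mod 223). The two roots are 28 and 195.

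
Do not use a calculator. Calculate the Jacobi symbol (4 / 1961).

1

Pull out 2^2: since 1961 ≡ 1 (mod 8), (2/1961) = +1, so (2/1961)^2 = +1.
Reached (1/1961) = 1. Collecting the sign flips along the way, the symbol is +1.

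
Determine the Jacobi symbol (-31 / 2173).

First reduce: -31 ≡ 2142 (mod 2173).
Pull out 2: since 2173 ≡ 5 (mod 8), (2/2173) = -1.
Reciprocity: 1071 ≡ 3 and 2173 ≡ 1 (mod 4), so (1071/2173) = +(2173/1071).
Reduce top mod 1071: now compute (31/1071).
Reciprocity: 31 ≡ 3 and 1071 ≡ 3 (mod 4), so (31/1071) = −(1071/31).
Reduce top mod 31: now compute (17/31).
Reciprocity: 17 ≡ 1 and 31 ≡ 3 (mod 4), so (17/31) = +(31/17).
Reduce top mod 17: now compute (14/17).
Pull out 2: since 17 ≡ 1 (mod 8), (2/17) = +1.
Reciprocity: 7 ≡ 3 and 17 ≡ 1 (mod 4), so (7/17) = +(17/7).
Reduce top mod 7: now compute (3/7).
Reciprocity: 3 ≡ 3 and 7 ≡ 3 (mod 4), so (3/7) = −(7/3).
Reduce top mod 3: now compute (1/3).
Reached (1/3) = 1. Collecting the sign flips along the way, the symbol is -1.

-1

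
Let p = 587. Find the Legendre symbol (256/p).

1

Euler's criterion: (256/587) ≡ 256^293 (mod 587).
256^2 ≡ 379 (mod 587)
256^4 ≡ 413 (mod 587)
256^8 ≡ 339 (mod 587)
256^16 ≡ 456 (mod 587)
256^32 ≡ 138 (mod 587)
256^64 ≡ 260 (mod 587)
256^128 ≡ 95 (mod 587)
256^256 ≡ 220 (mod 587)
256^293 = 256^(256+32+4+1) ≡ 1 (mod 587).
Result is 1, so (256/587) = 1.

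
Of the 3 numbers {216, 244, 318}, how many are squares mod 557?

(216/557) = +1 → QR.
(244/557) = -1 → non-residue.
(318/557) = -1 → non-residue.
Total quadratic residues among the 3: 1.

1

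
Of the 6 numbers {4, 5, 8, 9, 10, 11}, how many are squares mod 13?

3

(4/13) = +1 → QR.
(5/13) = -1 → non-residue.
(8/13) = -1 → non-residue.
(9/13) = +1 → QR.
(10/13) = +1 → QR.
(11/13) = -1 → non-residue.
Total quadratic residues among the 6: 3.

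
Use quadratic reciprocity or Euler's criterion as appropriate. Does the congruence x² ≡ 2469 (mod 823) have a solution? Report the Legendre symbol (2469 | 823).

0

First reduce: 2469 ≡ 0 (mod 823).
Top reduces to 0: gcd > 1, so the symbol is 0.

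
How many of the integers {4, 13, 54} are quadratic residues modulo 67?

2

(4/67) = +1 → QR.
(13/67) = -1 → non-residue.
(54/67) = +1 → QR.
Total quadratic residues among the 3: 2.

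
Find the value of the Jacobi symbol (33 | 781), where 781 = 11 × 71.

0

Reciprocity: 33 ≡ 1 and 781 ≡ 1 (mod 4), so (33/781) = +(781/33).
Reduce top mod 33: now compute (22/33).
Pull out 2: since 33 ≡ 1 (mod 8), (2/33) = +1.
Reciprocity: 11 ≡ 3 and 33 ≡ 1 (mod 4), so (11/33) = +(33/11).
Reduce top mod 11: now compute (0/11).
Top reduces to 0: gcd > 1, so the symbol is 0.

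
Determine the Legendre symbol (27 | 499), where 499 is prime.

Euler's criterion: (27/499) ≡ 27^249 (mod 499).
27^2 ≡ 230 (mod 499)
27^4 ≡ 6 (mod 499)
27^8 ≡ 36 (mod 499)
27^16 ≡ 298 (mod 499)
27^32 ≡ 481 (mod 499)
27^64 ≡ 324 (mod 499)
27^128 ≡ 186 (mod 499)
27^249 = 27^(128+64+32+16+8+1) ≡ 498 (mod 499).
Result is 498 ≡ −1, so (27/499) = −1.

-1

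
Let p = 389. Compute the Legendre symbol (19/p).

1

Euler's criterion: (19/389) ≡ 19^194 (mod 389).
19^2 ≡ 361 (mod 389)
19^4 ≡ 6 (mod 389)
19^8 ≡ 36 (mod 389)
19^16 ≡ 129 (mod 389)
19^32 ≡ 303 (mod 389)
19^64 ≡ 5 (mod 389)
19^128 ≡ 25 (mod 389)
19^194 = 19^(128+64+2) ≡ 1 (mod 389).
Result is 1, so (19/389) = 1.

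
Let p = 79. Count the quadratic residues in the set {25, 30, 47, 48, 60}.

1

(25/79) = +1 → QR.
(30/79) = -1 → non-residue.
(47/79) = -1 → non-residue.
(48/79) = -1 → non-residue.
(60/79) = -1 → non-residue.
Total quadratic residues among the 5: 1.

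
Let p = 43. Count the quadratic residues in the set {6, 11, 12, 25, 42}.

3

(6/43) = +1 → QR.
(11/43) = +1 → QR.
(12/43) = -1 → non-residue.
(25/43) = +1 → QR.
(42/43) = -1 → non-residue.
Total quadratic residues among the 5: 3.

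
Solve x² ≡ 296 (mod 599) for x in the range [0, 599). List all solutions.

Since 599 ≡ 3 (mod 4), a square root of 296 is 296^((599+1)/4) = 296^150 mod 599.
Repeated squaring: 296^2≡162, 296^4≡487, 296^8≡564, 296^16≡27, 296^32≡130, 296^64≡128, 296^128≡211 (mod 599).
296^150 = 296^(128+16+4+2) ≡ 67 (mod 599).
Check: 67² = 4489 ≡ 296 (mod 599). The two roots are 67 and 532.

67, 532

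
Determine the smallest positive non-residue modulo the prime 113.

(2/113) = +1, so 2 is a residue.
(3/113) = −1, so 3 is the smallest positive non-residue mod 113.

3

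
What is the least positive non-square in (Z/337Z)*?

(2/337) = +1, so 2 is a residue.
(3/337) = +1, so 3 is a residue.
(4/337) = +1, so 4 is a residue.
(5/337) = −1, so 5 is the smallest positive non-residue mod 337.

5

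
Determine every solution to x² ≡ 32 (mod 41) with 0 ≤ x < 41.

41 ≡ 1 (mod 4), so we find a root by search.
Trying successive values, 14² = 196 ≡ 32 (mod 41). The other root is 41 − 14 = 27.

14, 27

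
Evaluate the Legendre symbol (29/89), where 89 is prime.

Euler's criterion: (29/89) ≡ 29^44 (mod 89).
29^2 ≡ 40 (mod 89)
29^4 ≡ 87 (mod 89)
29^8 ≡ 4 (mod 89)
29^16 ≡ 16 (mod 89)
29^32 ≡ 78 (mod 89)
29^44 = 29^(32+8+4) ≡ 88 (mod 89).
Result is 88 ≡ −1, so (29/89) = −1.

-1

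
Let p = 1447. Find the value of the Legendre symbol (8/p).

Pull out 2^3: since 1447 ≡ 7 (mod 8), (2/1447) = +1, so (2/1447)^3 = +1.
Reached (1/1447) = 1. Collecting the sign flips along the way, the symbol is +1.

1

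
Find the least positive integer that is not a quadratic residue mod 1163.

2

(2/1163) = −1, so 2 is the smallest positive non-residue mod 1163.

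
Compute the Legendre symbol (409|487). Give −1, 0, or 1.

-1

Euler's criterion: (409/487) ≡ 409^243 (mod 487).
409^2 ≡ 240 (mod 487)
409^4 ≡ 134 (mod 487)
409^8 ≡ 424 (mod 487)
409^16 ≡ 73 (mod 487)
409^32 ≡ 459 (mod 487)
409^64 ≡ 297 (mod 487)
409^128 ≡ 62 (mod 487)
409^243 = 409^(128+64+32+16+2+1) ≡ 486 (mod 487).
Result is 486 ≡ −1, so (409/487) = −1.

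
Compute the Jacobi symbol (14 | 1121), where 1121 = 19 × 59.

Pull out 2: since 1121 ≡ 1 (mod 8), (2/1121) = +1.
Reciprocity: 7 ≡ 3 and 1121 ≡ 1 (mod 4), so (7/1121) = +(1121/7).
Reduce top mod 7: now compute (1/7).
Reached (1/7) = 1. Collecting the sign flips along the way, the symbol is +1.

1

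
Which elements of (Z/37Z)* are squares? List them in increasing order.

1,3,4,7,9,10,11,12,16,21,25,26,27,28,30,33,34,36

Square k = 1,…,18 (k and 37−k give the same square):
1²=1, 2²=4, 3²=9, 4²=16, 5²=25, 6²=36, 7²≡12, 8²≡27, 9²≡7, 10²≡26, 11²≡10, 12²≡33, 13²≡21, 14²≡11, 15²≡3, 16²≡34, 17²≡30, 18²≡28 (mod 37).
So the quadratic residues mod 37 are {1, 3, 4, 7, 9, 10, 11, 12, 16, 21, 25, 26, 27, 28, 30, 33, 34, 36}.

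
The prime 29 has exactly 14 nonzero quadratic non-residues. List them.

2, 3, 8, 10, 11, 12, 14, 15, 17, 18, 19, 21, 26, 27

Square k = 1,…,14 (k and 29−k give the same square):
1²=1, 2²=4, 3²=9, 4²=16, 5²=25, 6²≡7, 7²≡20, 8²≡6, 9²≡23, 10²≡13, 11²≡5, 12²≡28, 13²≡24, 14²≡22 (mod 29).
The residues are {1, 4, 5, 6, 7, 9, 13, 16, 20, 22, 23, 24, 25, 28}; the non-residues are the remaining 14 nonzero classes.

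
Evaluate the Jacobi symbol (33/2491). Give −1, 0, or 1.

1

Reciprocity: 33 ≡ 1 and 2491 ≡ 3 (mod 4), so (33/2491) = +(2491/33).
Reduce top mod 33: now compute (16/33).
Pull out 2^4: since 33 ≡ 1 (mod 8), (2/33) = +1, so (2/33)^4 = +1.
Reached (1/33) = 1. Collecting the sign flips along the way, the symbol is +1.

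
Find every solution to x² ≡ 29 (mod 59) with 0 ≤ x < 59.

18, 41

Since 59 ≡ 3 (mod 4), a square root of 29 is 29^((59+1)/4) = 29^15 mod 59.
Repeated squaring: 29^2≡15, 29^4≡48, 29^8≡3 (mod 59).
29^15 = 29^(8+4+2+1) ≡ 41 (mod 59).
Check: 41² = 1681 ≡ 29 (mod 59). The two roots are 18 and 41.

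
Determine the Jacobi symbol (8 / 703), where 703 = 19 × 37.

Pull out 2^3: since 703 ≡ 7 (mod 8), (2/703) = +1, so (2/703)^3 = +1.
Reached (1/703) = 1. Collecting the sign flips along the way, the symbol is +1.

1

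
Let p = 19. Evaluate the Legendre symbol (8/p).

-1

Pull out 2^3: since 19 ≡ 3 (mod 8), (2/19) = -1, so (2/19)^3 = -1.
Reached (1/19) = 1. Collecting the sign flips along the way, the symbol is -1.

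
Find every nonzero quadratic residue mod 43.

Square k = 1,…,21 (k and 43−k give the same square):
1²=1, 2²=4, 3²=9, 4²=16, 5²=25, 6²=36, 7²≡6, 8²≡21, 9²≡38, 10²≡14, 11²≡35, 12²≡15, 13²≡40, 14²≡24, 15²≡10, 16²≡41, 17²≡31, 18²≡23, 19²≡17, 20²≡13, 21²≡11 (mod 43).
So the quadratic residues mod 43 are {1, 4, 6, 9, 10, 11, 13, 14, 15, 16, 17, 21, 23, 24, 25, 31, 35, 36, 38, 40, 41}.

1, 4, 6, 9, 10, 11, 13, 14, 15, 16, 17, 21, 23, 24, 25, 31, 35, 36, 38, 40, 41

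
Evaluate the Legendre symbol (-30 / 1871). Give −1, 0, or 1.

-1

First reduce: -30 ≡ 1841 (mod 1871).
Reciprocity: 1841 ≡ 1 and 1871 ≡ 3 (mod 4), so (1841/1871) = +(1871/1841).
Reduce top mod 1841: now compute (30/1841).
Pull out 2: since 1841 ≡ 1 (mod 8), (2/1841) = +1.
Reciprocity: 15 ≡ 3 and 1841 ≡ 1 (mod 4), so (15/1841) = +(1841/15).
Reduce top mod 15: now compute (11/15).
Reciprocity: 11 ≡ 3 and 15 ≡ 3 (mod 4), so (11/15) = −(15/11).
Reduce top mod 11: now compute (4/11).
Pull out 2^2: since 11 ≡ 3 (mod 8), (2/11) = -1, so (2/11)^2 = +1.
Reached (1/11) = 1. Collecting the sign flips along the way, the symbol is -1.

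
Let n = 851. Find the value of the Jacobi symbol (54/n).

-1

Pull out 2: since 851 ≡ 3 (mod 8), (2/851) = -1.
Reciprocity: 27 ≡ 3 and 851 ≡ 3 (mod 4), so (27/851) = −(851/27).
Reduce top mod 27: now compute (14/27).
Pull out 2: since 27 ≡ 3 (mod 8), (2/27) = -1.
Reciprocity: 7 ≡ 3 and 27 ≡ 3 (mod 4), so (7/27) = −(27/7).
Reduce top mod 7: now compute (6/7).
Pull out 2: since 7 ≡ 7 (mod 8), (2/7) = +1.
Reciprocity: 3 ≡ 3 and 7 ≡ 3 (mod 4), so (3/7) = −(7/3).
Reduce top mod 3: now compute (1/3).
Reached (1/3) = 1. Collecting the sign flips along the way, the symbol is -1.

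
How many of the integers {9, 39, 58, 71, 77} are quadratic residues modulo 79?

(9/79) = +1 → QR.
(39/79) = -1 → non-residue.
(58/79) = -1 → non-residue.
(71/79) = -1 → non-residue.
(77/79) = -1 → non-residue.
Total quadratic residues among the 5: 1.

1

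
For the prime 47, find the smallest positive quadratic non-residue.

(2/47) = +1, so 2 is a residue.
(3/47) = +1, so 3 is a residue.
(4/47) = +1, so 4 is a residue.
(5/47) = −1, so 5 is the smallest positive non-residue mod 47.

5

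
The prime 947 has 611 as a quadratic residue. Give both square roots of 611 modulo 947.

219, 728

Since 947 ≡ 3 (mod 4), a square root of 611 is 611^((947+1)/4) = 611^237 mod 947.
Repeated squaring: 611^2≡203, 611^4≡488, 611^8≡447, 611^16≡939, 611^32≡64, 611^64≡308, 611^128≡164 (mod 947).
611^237 = 611^(128+64+32+8+4+1) ≡ 219 (mod 947).
Check: 219² = 47961 ≡ 611 (mod 947). The two roots are 219 and 728.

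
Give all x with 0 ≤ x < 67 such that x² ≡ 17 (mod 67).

33, 34

Since 67 ≡ 3 (mod 4), a square root of 17 is 17^((67+1)/4) = 17^17 mod 67.
Repeated squaring: 17^2≡21, 17^4≡39, 17^8≡47, 17^16≡65 (mod 67).
17^17 = 17^(16+1) ≡ 33 (mod 67).
Check: 33² = 1089 ≡ 17 (mod 67). The two roots are 33 and 34.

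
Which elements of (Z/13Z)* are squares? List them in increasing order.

Square k = 1,…,6 (k and 13−k give the same square):
1²=1, 2²=4, 3²=9, 4²≡3, 5²≡12, 6²≡10 (mod 13).
So the quadratic residues mod 13 are {1, 3, 4, 9, 10, 12}.

1 3 4 9 10 12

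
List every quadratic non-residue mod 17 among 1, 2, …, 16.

Square k = 1,…,8 (k and 17−k give the same square):
1²=1, 2²=4, 3²=9, 4²=16, 5²≡8, 6²≡2, 7²≡15, 8²≡13 (mod 17).
The residues are {1, 2, 4, 8, 9, 13, 15, 16}; the non-residues are the remaining 8 nonzero classes.

3, 5, 6, 7, 10, 11, 12, 14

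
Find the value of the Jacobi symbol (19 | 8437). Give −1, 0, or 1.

1

Reciprocity: 19 ≡ 3 and 8437 ≡ 1 (mod 4), so (19/8437) = +(8437/19).
Reduce top mod 19: now compute (1/19).
Reached (1/19) = 1. Collecting the sign flips along the way, the symbol is +1.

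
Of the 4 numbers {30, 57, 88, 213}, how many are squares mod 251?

1

(30/251) = -1 → non-residue.
(57/251) = -1 → non-residue.
(88/251) = +1 → QR.
(213/251) = -1 → non-residue.
Total quadratic residues among the 4: 1.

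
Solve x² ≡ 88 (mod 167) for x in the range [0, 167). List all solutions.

Since 167 ≡ 3 (mod 4), a square root of 88 is 88^((167+1)/4) = 88^42 mod 167.
Repeated squaring: 88^2≡62, 88^4≡3, 88^8≡9, 88^16≡81, 88^32≡48 (mod 167).
88^42 = 88^(32+8+2) ≡ 64 (mod 167).
Check: 64² = 4096 ≡ 88 (mod 167). The two roots are 64 and 103.

64, 103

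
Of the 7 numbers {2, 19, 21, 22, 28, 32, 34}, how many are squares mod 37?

(2/37) = -1 → non-residue.
(19/37) = -1 → non-residue.
(21/37) = +1 → QR.
(22/37) = -1 → non-residue.
(28/37) = +1 → QR.
(32/37) = -1 → non-residue.
(34/37) = +1 → QR.
Total quadratic residues among the 7: 3.

3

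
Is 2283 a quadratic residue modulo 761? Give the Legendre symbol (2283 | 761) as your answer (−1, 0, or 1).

First reduce: 2283 ≡ 0 (mod 761).
Top reduces to 0: gcd > 1, so the symbol is 0.

0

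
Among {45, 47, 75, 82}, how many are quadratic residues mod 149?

3

(45/149) = +1 → QR.
(47/149) = +1 → QR.
(75/149) = -1 → non-residue.
(82/149) = +1 → QR.
Total quadratic residues among the 4: 3.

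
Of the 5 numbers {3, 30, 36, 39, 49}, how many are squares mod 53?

(3/53) = -1 → non-residue.
(30/53) = -1 → non-residue.
(36/53) = +1 → QR.
(39/53) = -1 → non-residue.
(49/53) = +1 → QR.
Total quadratic residues among the 5: 2.

2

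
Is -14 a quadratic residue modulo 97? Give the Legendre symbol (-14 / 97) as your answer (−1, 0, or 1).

Euler's criterion: (-14/97) ≡ 83^48 (mod 97).
83^2 ≡ 2 (mod 97)
83^4 ≡ 4 (mod 97)
83^8 ≡ 16 (mod 97)
83^16 ≡ 62 (mod 97)
83^32 ≡ 61 (mod 97)
83^48 = 83^(32+16) ≡ 96 (mod 97).
Result is 96 ≡ −1, so (-14/97) = −1.

-1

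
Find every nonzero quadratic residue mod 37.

Square k = 1,…,18 (k and 37−k give the same square):
1²=1, 2²=4, 3²=9, 4²=16, 5²=25, 6²=36, 7²≡12, 8²≡27, 9²≡7, 10²≡26, 11²≡10, 12²≡33, 13²≡21, 14²≡11, 15²≡3, 16²≡34, 17²≡30, 18²≡28 (mod 37).
So the quadratic residues mod 37 are {1, 3, 4, 7, 9, 10, 11, 12, 16, 21, 25, 26, 27, 28, 30, 33, 34, 36}.

1,3,4,7,9,10,11,12,16,21,25,26,27,28,30,33,34,36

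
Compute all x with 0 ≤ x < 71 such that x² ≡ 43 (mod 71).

Since 71 ≡ 3 (mod 4), a square root of 43 is 43^((71+1)/4) = 43^18 mod 71.
Repeated squaring: 43^2≡3, 43^4≡9, 43^8≡10, 43^16≡29 (mod 71).
43^18 = 43^(16+2) ≡ 16 (mod 71).
Check: 16² = 256 ≡ 43 (mod 71). The two roots are 16 and 55.

16, 55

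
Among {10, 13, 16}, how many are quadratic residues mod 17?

(10/17) = -1 → non-residue.
(13/17) = +1 → QR.
(16/17) = +1 → QR.
Total quadratic residues among the 3: 2.

2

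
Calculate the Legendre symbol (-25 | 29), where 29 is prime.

Euler's criterion: (-25/29) ≡ 4^14 (mod 29).
4^2 ≡ 16 (mod 29)
4^4 ≡ 24 (mod 29)
4^8 ≡ 25 (mod 29)
4^14 = 4^(8+4+2) ≡ 1 (mod 29).
Result is 1, so (-25/29) = 1.

1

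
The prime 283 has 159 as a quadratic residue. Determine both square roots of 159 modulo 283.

Since 283 ≡ 3 (mod 4), a square root of 159 is 159^((283+1)/4) = 159^71 mod 283.
Repeated squaring: 159^2≡94, 159^4≡63, 159^8≡7, 159^16≡49, 159^32≡137, 159^64≡91 (mod 283).
159^71 = 159^(64+4+2+1) ≡ 93 (mod 283).
Check: 93² = 8649 ≡ 159 (mod 283). The two roots are 93 and 190.

93, 190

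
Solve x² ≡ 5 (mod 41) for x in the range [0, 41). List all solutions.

41 ≡ 1 (mod 4), so we find a root by search.
Trying successive values, 13² = 169 ≡ 5 (mod 41). The other root is 41 − 13 = 28.

13, 28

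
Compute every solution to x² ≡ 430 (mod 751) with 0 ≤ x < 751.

Since 751 ≡ 3 (mod 4), a square root of 430 is 430^((751+1)/4) = 430^188 mod 751.
Repeated squaring: 430^2≡154, 430^4≡435, 430^8≡724, 430^16≡729, 430^32≡484, 430^64≡695, 430^128≡132 (mod 751).
430^188 = 430^(128+32+16+8+4) ≡ 185 (mod 751).
Check: 185² = 34225 ≡ 430 (mod 751). The two roots are 185 and 566.

185, 566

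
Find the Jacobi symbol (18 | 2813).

-1

Pull out 2: since 2813 ≡ 5 (mod 8), (2/2813) = -1.
Reciprocity: 9 ≡ 1 and 2813 ≡ 1 (mod 4), so (9/2813) = +(2813/9).
Reduce top mod 9: now compute (5/9).
Reciprocity: 5 ≡ 1 and 9 ≡ 1 (mod 4), so (5/9) = +(9/5).
Reduce top mod 5: now compute (4/5).
Pull out 2^2: since 5 ≡ 5 (mod 8), (2/5) = -1, so (2/5)^2 = +1.
Reached (1/5) = 1. Collecting the sign flips along the way, the symbol is -1.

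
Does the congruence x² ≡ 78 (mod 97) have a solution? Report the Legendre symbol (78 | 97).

-1

Euler's criterion: (78/97) ≡ 78^48 (mod 97).
78^2 ≡ 70 (mod 97)
78^4 ≡ 50 (mod 97)
78^8 ≡ 75 (mod 97)
78^16 ≡ 96 (mod 97)
78^32 ≡ 1 (mod 97)
78^48 = 78^(32+16) ≡ 96 (mod 97).
Result is 96 ≡ −1, so (78/97) = −1.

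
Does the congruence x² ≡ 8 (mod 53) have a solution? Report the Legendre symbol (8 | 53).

-1

Euler's criterion: (8/53) ≡ 8^26 (mod 53).
8^2 ≡ 11 (mod 53)
8^4 ≡ 15 (mod 53)
8^8 ≡ 13 (mod 53)
8^16 ≡ 10 (mod 53)
8^26 = 8^(16+8+2) ≡ 52 (mod 53).
Result is 52 ≡ −1, so (8/53) = −1.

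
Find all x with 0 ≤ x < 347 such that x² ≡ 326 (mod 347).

72, 275

Since 347 ≡ 3 (mod 4), a square root of 326 is 326^((347+1)/4) = 326^87 mod 347.
Repeated squaring: 326^2≡94, 326^4≡161, 326^8≡243, 326^16≡59, 326^32≡11, 326^64≡121 (mod 347).
326^87 = 326^(64+16+4+2+1) ≡ 275 (mod 347).
Check: 275² = 75625 ≡ 326 (mod 347). The two roots are 72 and 275.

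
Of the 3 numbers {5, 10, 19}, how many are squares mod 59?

(5/59) = +1 → QR.
(10/59) = -1 → non-residue.
(19/59) = +1 → QR.
Total quadratic residues among the 3: 2.

2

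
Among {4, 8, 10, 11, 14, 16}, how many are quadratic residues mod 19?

(4/19) = +1 → QR.
(8/19) = -1 → non-residue.
(10/19) = -1 → non-residue.
(11/19) = +1 → QR.
(14/19) = -1 → non-residue.
(16/19) = +1 → QR.
Total quadratic residues among the 6: 3.

3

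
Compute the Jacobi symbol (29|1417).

1

Reciprocity: 29 ≡ 1 and 1417 ≡ 1 (mod 4), so (29/1417) = +(1417/29).
Reduce top mod 29: now compute (25/29).
Reciprocity: 25 ≡ 1 and 29 ≡ 1 (mod 4), so (25/29) = +(29/25).
Reduce top mod 25: now compute (4/25).
Pull out 2^2: since 25 ≡ 1 (mod 8), (2/25) = +1, so (2/25)^2 = +1.
Reached (1/25) = 1. Collecting the sign flips along the way, the symbol is +1.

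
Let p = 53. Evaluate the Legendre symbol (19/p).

Reciprocity: 19 ≡ 3 and 53 ≡ 1 (mod 4), so (19/53) = +(53/19).
Reduce top mod 19: now compute (15/19).
Reciprocity: 15 ≡ 3 and 19 ≡ 3 (mod 4), so (15/19) = −(19/15).
Reduce top mod 15: now compute (4/15).
Pull out 2^2: since 15 ≡ 7 (mod 8), (2/15) = +1, so (2/15)^2 = +1.
Reached (1/15) = 1. Collecting the sign flips along the way, the symbol is -1.

-1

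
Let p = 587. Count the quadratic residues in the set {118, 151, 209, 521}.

(118/587) = -1 → non-residue.
(151/587) = +1 → QR.
(209/587) = +1 → QR.
(521/587) = -1 → non-residue.
Total quadratic residues among the 4: 2.

2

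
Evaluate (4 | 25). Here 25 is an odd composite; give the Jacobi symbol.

1

Pull out 2^2: since 25 ≡ 1 (mod 8), (2/25) = +1, so (2/25)^2 = +1.
Reached (1/25) = 1. Collecting the sign flips along the way, the symbol is +1.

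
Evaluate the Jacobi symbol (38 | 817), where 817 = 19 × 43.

0

Pull out 2: since 817 ≡ 1 (mod 8), (2/817) = +1.
Reciprocity: 19 ≡ 3 and 817 ≡ 1 (mod 4), so (19/817) = +(817/19).
Reduce top mod 19: now compute (0/19).
Top reduces to 0: gcd > 1, so the symbol is 0.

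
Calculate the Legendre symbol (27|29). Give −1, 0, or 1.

Euler's criterion: (27/29) ≡ 27^14 (mod 29).
27^2 ≡ 4 (mod 29)
27^4 ≡ 16 (mod 29)
27^8 ≡ 24 (mod 29)
27^14 = 27^(8+4+2) ≡ 28 (mod 29).
Result is 28 ≡ −1, so (27/29) = −1.

-1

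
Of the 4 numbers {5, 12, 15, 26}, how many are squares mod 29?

1

(5/29) = +1 → QR.
(12/29) = -1 → non-residue.
(15/29) = -1 → non-residue.
(26/29) = -1 → non-residue.
Total quadratic residues among the 4: 1.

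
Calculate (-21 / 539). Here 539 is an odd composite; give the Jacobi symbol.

0

First reduce: -21 ≡ 518 (mod 539).
Pull out 2: since 539 ≡ 3 (mod 8), (2/539) = -1.
Reciprocity: 259 ≡ 3 and 539 ≡ 3 (mod 4), so (259/539) = −(539/259).
Reduce top mod 259: now compute (21/259).
Reciprocity: 21 ≡ 1 and 259 ≡ 3 (mod 4), so (21/259) = +(259/21).
Reduce top mod 21: now compute (7/21).
Reciprocity: 7 ≡ 3 and 21 ≡ 1 (mod 4), so (7/21) = +(21/7).
Reduce top mod 7: now compute (0/7).
Top reduces to 0: gcd > 1, so the symbol is 0.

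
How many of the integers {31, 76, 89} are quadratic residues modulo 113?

1

(31/113) = +1 → QR.
(76/113) = -1 → non-residue.
(89/113) = -1 → non-residue.
Total quadratic residues among the 3: 1.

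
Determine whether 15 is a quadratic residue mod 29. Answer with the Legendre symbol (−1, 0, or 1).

-1

Euler's criterion: (15/29) ≡ 15^14 (mod 29).
15^2 ≡ 22 (mod 29)
15^4 ≡ 20 (mod 29)
15^8 ≡ 23 (mod 29)
15^14 = 15^(8+4+2) ≡ 28 (mod 29).
Result is 28 ≡ −1, so (15/29) = −1.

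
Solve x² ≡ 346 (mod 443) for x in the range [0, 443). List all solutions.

172, 271

Since 443 ≡ 3 (mod 4), a square root of 346 is 346^((443+1)/4) = 346^111 mod 443.
Repeated squaring: 346^2≡106, 346^4≡161, 346^8≡227, 346^16≡141, 346^32≡389, 346^64≡258 (mod 443).
346^111 = 346^(64+32+8+4+2+1) ≡ 271 (mod 443).
Check: 271² = 73441 ≡ 346 (mod 443). The two roots are 172 and 271.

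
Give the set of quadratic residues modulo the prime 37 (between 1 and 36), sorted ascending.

Square k = 1,…,18 (k and 37−k give the same square):
1²=1, 2²=4, 3²=9, 4²=16, 5²=25, 6²=36, 7²≡12, 8²≡27, 9²≡7, 10²≡26, 11²≡10, 12²≡33, 13²≡21, 14²≡11, 15²≡3, 16²≡34, 17²≡30, 18²≡28 (mod 37).
So the quadratic residues mod 37 are {1, 3, 4, 7, 9, 10, 11, 12, 16, 21, 25, 26, 27, 28, 30, 33, 34, 36}.

1 3 4 7 9 10 11 12 16 21 25 26 27 28 30 33 34 36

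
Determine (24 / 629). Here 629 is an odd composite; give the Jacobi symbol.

Pull out 2^3: since 629 ≡ 5 (mod 8), (2/629) = -1, so (2/629)^3 = -1.
Reciprocity: 3 ≡ 3 and 629 ≡ 1 (mod 4), so (3/629) = +(629/3).
Reduce top mod 3: now compute (2/3).
Pull out 2: since 3 ≡ 3 (mod 8), (2/3) = -1.
Reached (1/3) = 1. Collecting the sign flips along the way, the symbol is +1.

1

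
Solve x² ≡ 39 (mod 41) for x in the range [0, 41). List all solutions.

41 ≡ 1 (mod 4), so we find a root by search.
Trying successive values, 11² = 121 ≡ 39 (mod 41). The other root is 41 − 11 = 30.

11, 30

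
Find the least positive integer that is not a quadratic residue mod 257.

3

(2/257) = +1, so 2 is a residue.
(3/257) = −1, so 3 is the smallest positive non-residue mod 257.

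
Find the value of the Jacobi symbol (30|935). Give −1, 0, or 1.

Pull out 2: since 935 ≡ 7 (mod 8), (2/935) = +1.
Reciprocity: 15 ≡ 3 and 935 ≡ 3 (mod 4), so (15/935) = −(935/15).
Reduce top mod 15: now compute (5/15).
Reciprocity: 5 ≡ 1 and 15 ≡ 3 (mod 4), so (5/15) = +(15/5).
Reduce top mod 5: now compute (0/5).
Top reduces to 0: gcd > 1, so the symbol is 0.

0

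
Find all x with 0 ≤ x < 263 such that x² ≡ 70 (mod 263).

99, 164

Since 263 ≡ 3 (mod 4), a square root of 70 is 70^((263+1)/4) = 70^66 mod 263.
Repeated squaring: 70^2≡166, 70^4≡204, 70^8≡62, 70^16≡162, 70^32≡207, 70^64≡243 (mod 263).
70^66 = 70^(64+2) ≡ 99 (mod 263).
Check: 99² = 9801 ≡ 70 (mod 263). The two roots are 99 and 164.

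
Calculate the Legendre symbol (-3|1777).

First reduce: -3 ≡ 1774 (mod 1777).
Pull out 2: since 1777 ≡ 1 (mod 8), (2/1777) = +1.
Reciprocity: 887 ≡ 3 and 1777 ≡ 1 (mod 4), so (887/1777) = +(1777/887).
Reduce top mod 887: now compute (3/887).
Reciprocity: 3 ≡ 3 and 887 ≡ 3 (mod 4), so (3/887) = −(887/3).
Reduce top mod 3: now compute (2/3).
Pull out 2: since 3 ≡ 3 (mod 8), (2/3) = -1.
Reached (1/3) = 1. Collecting the sign flips along the way, the symbol is +1.

1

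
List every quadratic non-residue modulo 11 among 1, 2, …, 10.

2 6 7 8 10

Square k = 1,…,5 (k and 11−k give the same square):
1²=1, 2²=4, 3²=9, 4²≡5, 5²≡3 (mod 11).
The residues are {1, 3, 4, 5, 9}; the non-residues are the remaining 5 nonzero classes.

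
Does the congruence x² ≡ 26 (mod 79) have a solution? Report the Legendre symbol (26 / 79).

Euler's criterion: (26/79) ≡ 26^39 (mod 79).
26^2 ≡ 44 (mod 79)
26^4 ≡ 40 (mod 79)
26^8 ≡ 20 (mod 79)
26^16 ≡ 5 (mod 79)
26^32 ≡ 25 (mod 79)
26^39 = 26^(32+4+2+1) ≡ 1 (mod 79).
Result is 1, so (26/79) = 1.

1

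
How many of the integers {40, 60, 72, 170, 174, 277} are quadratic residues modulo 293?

(40/293) = +1 → QR.
(60/293) = +1 → QR.
(72/293) = -1 → non-residue.
(170/293) = +1 → QR.
(174/293) = -1 → non-residue.
(277/293) = +1 → QR.
Total quadratic residues among the 6: 4.

4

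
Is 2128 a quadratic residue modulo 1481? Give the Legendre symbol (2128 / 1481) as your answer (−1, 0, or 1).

First reduce: 2128 ≡ 647 (mod 1481).
Reciprocity: 647 ≡ 3 and 1481 ≡ 1 (mod 4), so (647/1481) = +(1481/647).
Reduce top mod 647: now compute (187/647).
Reciprocity: 187 ≡ 3 and 647 ≡ 3 (mod 4), so (187/647) = −(647/187).
Reduce top mod 187: now compute (86/187).
Pull out 2: since 187 ≡ 3 (mod 8), (2/187) = -1.
Reciprocity: 43 ≡ 3 and 187 ≡ 3 (mod 4), so (43/187) = −(187/43).
Reduce top mod 43: now compute (15/43).
Reciprocity: 15 ≡ 3 and 43 ≡ 3 (mod 4), so (15/43) = −(43/15).
Reduce top mod 15: now compute (13/15).
Reciprocity: 13 ≡ 1 and 15 ≡ 3 (mod 4), so (13/15) = +(15/13).
Reduce top mod 13: now compute (2/13).
Pull out 2: since 13 ≡ 5 (mod 8), (2/13) = -1.
Reached (1/13) = 1. Collecting the sign flips along the way, the symbol is -1.

-1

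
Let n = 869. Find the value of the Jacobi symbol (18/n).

Pull out 2: since 869 ≡ 5 (mod 8), (2/869) = -1.
Reciprocity: 9 ≡ 1 and 869 ≡ 1 (mod 4), so (9/869) = +(869/9).
Reduce top mod 9: now compute (5/9).
Reciprocity: 5 ≡ 1 and 9 ≡ 1 (mod 4), so (5/9) = +(9/5).
Reduce top mod 5: now compute (4/5).
Pull out 2^2: since 5 ≡ 5 (mod 8), (2/5) = -1, so (2/5)^2 = +1.
Reached (1/5) = 1. Collecting the sign flips along the way, the symbol is -1.

-1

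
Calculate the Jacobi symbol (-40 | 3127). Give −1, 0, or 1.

First reduce: -40 ≡ 3087 (mod 3127).
Reciprocity: 3087 ≡ 3 and 3127 ≡ 3 (mod 4), so (3087/3127) = −(3127/3087).
Reduce top mod 3087: now compute (40/3087).
Pull out 2^3: since 3087 ≡ 7 (mod 8), (2/3087) = +1, so (2/3087)^3 = +1.
Reciprocity: 5 ≡ 1 and 3087 ≡ 3 (mod 4), so (5/3087) = +(3087/5).
Reduce top mod 5: now compute (2/5).
Pull out 2: since 5 ≡ 5 (mod 8), (2/5) = -1.
Reached (1/5) = 1. Collecting the sign flips along the way, the symbol is +1.

1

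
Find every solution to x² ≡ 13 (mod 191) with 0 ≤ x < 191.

83, 108

Since 191 ≡ 3 (mod 4), a square root of 13 is 13^((191+1)/4) = 13^48 mod 191.
Repeated squaring: 13^2≡169, 13^4≡102, 13^8≡90, 13^16≡78, 13^32≡163 (mod 191).
13^48 = 13^(32+16) ≡ 108 (mod 191).
Check: 108² = 11664 ≡ 13 (mod 191). The two roots are 83 and 108.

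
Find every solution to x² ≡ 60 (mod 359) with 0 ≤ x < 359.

Since 359 ≡ 3 (mod 4), a square root of 60 is 60^((359+1)/4) = 60^90 mod 359.
Repeated squaring: 60^2≡10, 60^4≡100, 60^8≡307, 60^16≡191, 60^32≡222, 60^64≡101 (mod 359).
60^90 = 60^(64+16+8+2) ≡ 217 (mod 359).
Check: 217² = 47089 ≡ 60 (mod 359). The two roots are 142 and 217.

142, 217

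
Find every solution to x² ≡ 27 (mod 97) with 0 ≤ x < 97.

30, 67

97 ≡ 1 (mod 4), so we find a root by search.
Trying successive values, 30² = 900 ≡ 27 (mod 97). The other root is 97 − 30 = 67.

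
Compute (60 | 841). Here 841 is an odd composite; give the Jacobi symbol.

Pull out 2^2: since 841 ≡ 1 (mod 8), (2/841) = +1, so (2/841)^2 = +1.
Reciprocity: 15 ≡ 3 and 841 ≡ 1 (mod 4), so (15/841) = +(841/15).
Reduce top mod 15: now compute (1/15).
Reached (1/15) = 1. Collecting the sign flips along the way, the symbol is +1.

1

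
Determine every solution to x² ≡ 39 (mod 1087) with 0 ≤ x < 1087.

81, 1006

Since 1087 ≡ 3 (mod 4), a square root of 39 is 39^((1087+1)/4) = 39^272 mod 1087.
Repeated squaring: 39^2≡434, 39^4≡305, 39^8≡630, 39^16≡145, 39^32≡372, 39^64≡335, 39^128≡264, 39^256≡128 (mod 1087).
39^272 = 39^(256+16) ≡ 81 (mod 1087).
Check: 81² = 6561 ≡ 39 (mod 1087). The two roots are 81 and 1006.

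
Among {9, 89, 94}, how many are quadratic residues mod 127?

(9/127) = +1 → QR.
(89/127) = -1 → non-residue.
(94/127) = +1 → QR.
Total quadratic residues among the 3: 2.

2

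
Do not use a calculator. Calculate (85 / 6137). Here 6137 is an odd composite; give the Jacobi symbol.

0

Reciprocity: 85 ≡ 1 and 6137 ≡ 1 (mod 4), so (85/6137) = +(6137/85).
Reduce top mod 85: now compute (17/85).
Reciprocity: 17 ≡ 1 and 85 ≡ 1 (mod 4), so (17/85) = +(85/17).
Reduce top mod 17: now compute (0/17).
Top reduces to 0: gcd > 1, so the symbol is 0.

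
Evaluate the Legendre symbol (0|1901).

0

Top reduces to 0: gcd > 1, so the symbol is 0.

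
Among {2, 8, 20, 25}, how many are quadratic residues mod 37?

(2/37) = -1 → non-residue.
(8/37) = -1 → non-residue.
(20/37) = -1 → non-residue.
(25/37) = +1 → QR.
Total quadratic residues among the 4: 1.

1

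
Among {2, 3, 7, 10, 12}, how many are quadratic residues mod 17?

(2/17) = +1 → QR.
(3/17) = -1 → non-residue.
(7/17) = -1 → non-residue.
(10/17) = -1 → non-residue.
(12/17) = -1 → non-residue.
Total quadratic residues among the 5: 1.

1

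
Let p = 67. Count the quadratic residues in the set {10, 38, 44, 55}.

2

(10/67) = +1 → QR.
(38/67) = -1 → non-residue.
(44/67) = -1 → non-residue.
(55/67) = +1 → QR.
Total quadratic residues among the 4: 2.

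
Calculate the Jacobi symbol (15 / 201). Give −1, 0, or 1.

Reciprocity: 15 ≡ 3 and 201 ≡ 1 (mod 4), so (15/201) = +(201/15).
Reduce top mod 15: now compute (6/15).
Pull out 2: since 15 ≡ 7 (mod 8), (2/15) = +1.
Reciprocity: 3 ≡ 3 and 15 ≡ 3 (mod 4), so (3/15) = −(15/3).
Reduce top mod 3: now compute (0/3).
Top reduces to 0: gcd > 1, so the symbol is 0.

0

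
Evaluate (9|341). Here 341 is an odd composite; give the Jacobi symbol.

1

Reciprocity: 9 ≡ 1 and 341 ≡ 1 (mod 4), so (9/341) = +(341/9).
Reduce top mod 9: now compute (8/9).
Pull out 2^3: since 9 ≡ 1 (mod 8), (2/9) = +1, so (2/9)^3 = +1.
Reached (1/9) = 1. Collecting the sign flips along the way, the symbol is +1.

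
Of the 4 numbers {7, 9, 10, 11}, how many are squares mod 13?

(7/13) = -1 → non-residue.
(9/13) = +1 → QR.
(10/13) = +1 → QR.
(11/13) = -1 → non-residue.
Total quadratic residues among the 4: 2.

2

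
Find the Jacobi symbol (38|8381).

Pull out 2: since 8381 ≡ 5 (mod 8), (2/8381) = -1.
Reciprocity: 19 ≡ 3 and 8381 ≡ 1 (mod 4), so (19/8381) = +(8381/19).
Reduce top mod 19: now compute (2/19).
Pull out 2: since 19 ≡ 3 (mod 8), (2/19) = -1.
Reached (1/19) = 1. Collecting the sign flips along the way, the symbol is +1.

1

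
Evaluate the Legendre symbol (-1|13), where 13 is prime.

Euler's criterion: (-1/13) ≡ 12^6 (mod 13).
12^2 ≡ 1 (mod 13)
12^4 ≡ 1 (mod 13)
12^6 = 12^(4+2) ≡ 1 (mod 13).
Result is 1, so (-1/13) = 1.

1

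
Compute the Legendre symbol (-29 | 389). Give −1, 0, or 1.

-1

First reduce: -29 ≡ 360 (mod 389).
Pull out 2^3: since 389 ≡ 5 (mod 8), (2/389) = -1, so (2/389)^3 = -1.
Reciprocity: 45 ≡ 1 and 389 ≡ 1 (mod 4), so (45/389) = +(389/45).
Reduce top mod 45: now compute (29/45).
Reciprocity: 29 ≡ 1 and 45 ≡ 1 (mod 4), so (29/45) = +(45/29).
Reduce top mod 29: now compute (16/29).
Pull out 2^4: since 29 ≡ 5 (mod 8), (2/29) = -1, so (2/29)^4 = +1.
Reached (1/29) = 1. Collecting the sign flips along the way, the symbol is -1.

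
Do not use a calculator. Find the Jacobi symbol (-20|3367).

First reduce: -20 ≡ 3347 (mod 3367).
Reciprocity: 3347 ≡ 3 and 3367 ≡ 3 (mod 4), so (3347/3367) = −(3367/3347).
Reduce top mod 3347: now compute (20/3347).
Pull out 2^2: since 3347 ≡ 3 (mod 8), (2/3347) = -1, so (2/3347)^2 = +1.
Reciprocity: 5 ≡ 1 and 3347 ≡ 3 (mod 4), so (5/3347) = +(3347/5).
Reduce top mod 5: now compute (2/5).
Pull out 2: since 5 ≡ 5 (mod 8), (2/5) = -1.
Reached (1/5) = 1. Collecting the sign flips along the way, the symbol is +1.

1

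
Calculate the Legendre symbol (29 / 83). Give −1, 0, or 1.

1

Reciprocity: 29 ≡ 1 and 83 ≡ 3 (mod 4), so (29/83) = +(83/29).
Reduce top mod 29: now compute (25/29).
Reciprocity: 25 ≡ 1 and 29 ≡ 1 (mod 4), so (25/29) = +(29/25).
Reduce top mod 25: now compute (4/25).
Pull out 2^2: since 25 ≡ 1 (mod 8), (2/25) = +1, so (2/25)^2 = +1.
Reached (1/25) = 1. Collecting the sign flips along the way, the symbol is +1.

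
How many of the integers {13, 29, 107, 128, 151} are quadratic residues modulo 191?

(13/191) = +1 → QR.
(29/191) = -1 → non-residue.
(107/191) = +1 → QR.
(128/191) = +1 → QR.
(151/191) = -1 → non-residue.
Total quadratic residues among the 5: 3.

3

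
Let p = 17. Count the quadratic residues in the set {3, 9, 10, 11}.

1

(3/17) = -1 → non-residue.
(9/17) = +1 → QR.
(10/17) = -1 → non-residue.
(11/17) = -1 → non-residue.
Total quadratic residues among the 4: 1.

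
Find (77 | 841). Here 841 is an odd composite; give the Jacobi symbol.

Reciprocity: 77 ≡ 1 and 841 ≡ 1 (mod 4), so (77/841) = +(841/77).
Reduce top mod 77: now compute (71/77).
Reciprocity: 71 ≡ 3 and 77 ≡ 1 (mod 4), so (71/77) = +(77/71).
Reduce top mod 71: now compute (6/71).
Pull out 2: since 71 ≡ 7 (mod 8), (2/71) = +1.
Reciprocity: 3 ≡ 3 and 71 ≡ 3 (mod 4), so (3/71) = −(71/3).
Reduce top mod 3: now compute (2/3).
Pull out 2: since 3 ≡ 3 (mod 8), (2/3) = -1.
Reached (1/3) = 1. Collecting the sign flips along the way, the symbol is +1.

1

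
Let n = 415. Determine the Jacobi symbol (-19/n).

First reduce: -19 ≡ 396 (mod 415).
Pull out 2^2: since 415 ≡ 7 (mod 8), (2/415) = +1, so (2/415)^2 = +1.
Reciprocity: 99 ≡ 3 and 415 ≡ 3 (mod 4), so (99/415) = −(415/99).
Reduce top mod 99: now compute (19/99).
Reciprocity: 19 ≡ 3 and 99 ≡ 3 (mod 4), so (19/99) = −(99/19).
Reduce top mod 19: now compute (4/19).
Pull out 2^2: since 19 ≡ 3 (mod 8), (2/19) = -1, so (2/19)^2 = +1.
Reached (1/19) = 1. Collecting the sign flips along the way, the symbol is +1.

1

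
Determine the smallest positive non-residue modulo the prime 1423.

(2/1423) = +1, so 2 is a residue.
(3/1423) = −1, so 3 is the smallest positive non-residue mod 1423.

3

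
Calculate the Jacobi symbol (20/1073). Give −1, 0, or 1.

-1

Pull out 2^2: since 1073 ≡ 1 (mod 8), (2/1073) = +1, so (2/1073)^2 = +1.
Reciprocity: 5 ≡ 1 and 1073 ≡ 1 (mod 4), so (5/1073) = +(1073/5).
Reduce top mod 5: now compute (3/5).
Reciprocity: 3 ≡ 3 and 5 ≡ 1 (mod 4), so (3/5) = +(5/3).
Reduce top mod 3: now compute (2/3).
Pull out 2: since 3 ≡ 3 (mod 8), (2/3) = -1.
Reached (1/3) = 1. Collecting the sign flips along the way, the symbol is -1.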